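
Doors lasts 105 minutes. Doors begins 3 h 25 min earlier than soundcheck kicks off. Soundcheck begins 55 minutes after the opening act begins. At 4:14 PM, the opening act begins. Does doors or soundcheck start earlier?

Soundcheck starts at 4:14 PM + 55 min = 5:09 PM.
Doors starts at 5:09 PM − 205 min = 1:44 PM.
Doors starts at 1:44 PM and soundcheck starts at 5:09 PM, so doors is first.

doors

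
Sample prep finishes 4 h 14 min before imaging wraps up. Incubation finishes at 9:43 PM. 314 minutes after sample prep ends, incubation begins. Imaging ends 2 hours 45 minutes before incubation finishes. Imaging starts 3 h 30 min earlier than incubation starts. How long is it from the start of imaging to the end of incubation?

5 h 15 min

Imaging ends at 9:43 PM − 165 min = 6:58 PM.
Sample prep ends at 6:58 PM − 254 min = 2:44 PM.
Incubation starts at 2:44 PM + 314 min = 7:58 PM.
Imaging starts at 7:58 PM − 210 min = 4:28 PM.
From 4:28 PM to 9:43 PM is 5 h 15 min.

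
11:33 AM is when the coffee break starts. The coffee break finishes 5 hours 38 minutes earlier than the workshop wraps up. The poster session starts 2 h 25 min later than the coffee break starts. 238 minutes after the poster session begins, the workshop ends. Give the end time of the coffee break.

The poster session starts at 11:33 AM + 145 min = 1:58 PM.
The workshop ends at 1:58 PM + 238 min = 5:56 PM.
The coffee break ends at 5:56 PM − 338 min = 12:18 PM.

12:18 PM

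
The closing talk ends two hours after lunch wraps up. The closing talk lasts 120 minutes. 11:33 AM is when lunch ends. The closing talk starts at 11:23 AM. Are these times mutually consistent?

The closing talk ends at 11:33 AM + 120 min = 1:33 PM.
The closing talk starts at 1:33 PM − 120 min = 11:33 AM.
But the closing talk is also said to start at 11:23 AM — a 10-minute conflict.

No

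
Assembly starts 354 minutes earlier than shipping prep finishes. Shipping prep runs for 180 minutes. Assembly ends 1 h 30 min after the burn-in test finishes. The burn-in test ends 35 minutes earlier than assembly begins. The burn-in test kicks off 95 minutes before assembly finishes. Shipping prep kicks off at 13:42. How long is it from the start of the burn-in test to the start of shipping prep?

3 hours 34 minutes

Shipping prep ends at 13:42 + 180 min = 16:42.
Assembly starts at 16:42 − 354 min = 10:48.
The burn-in test ends at 10:48 − 35 min = 10:13.
Assembly ends at 10:13 + 90 min = 11:43.
The burn-in test starts at 11:43 − 95 min = 10:08.
From 10:08 to 13:42 is 3 hours 34 minutes.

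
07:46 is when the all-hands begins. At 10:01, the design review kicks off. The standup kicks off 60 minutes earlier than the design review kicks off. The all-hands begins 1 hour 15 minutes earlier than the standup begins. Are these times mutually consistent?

The standup starts at 10:01 − 60 min = 09:01.
The all-hands starts at 09:01 − 75 min = 07:46.
That matches the stated 07:46, so the schedule is consistent.

Yes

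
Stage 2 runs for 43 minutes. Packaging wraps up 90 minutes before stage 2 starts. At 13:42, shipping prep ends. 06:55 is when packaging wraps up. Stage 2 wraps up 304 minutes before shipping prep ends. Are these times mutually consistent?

Stage 2 ends at 13:42 − 304 min = 08:38.
Stage 2 starts at 08:38 − 43 min = 07:55.
Packaging ends at 07:55 − 90 min = 06:25.
But packaging is also said to end at 06:55 — a 30-minute conflict.

No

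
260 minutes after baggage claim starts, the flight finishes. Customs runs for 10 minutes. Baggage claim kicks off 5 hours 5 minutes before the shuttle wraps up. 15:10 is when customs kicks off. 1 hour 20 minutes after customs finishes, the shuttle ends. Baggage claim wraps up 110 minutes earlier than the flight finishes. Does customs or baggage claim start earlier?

Customs ends at 15:10 + 10 min = 15:20.
The shuttle ends at 15:20 + 80 min = 16:40.
Baggage claim starts at 16:40 − 305 min = 11:35.
Customs starts at 15:10 and baggage claim starts at 11:35, so baggage claim is first.

baggage claim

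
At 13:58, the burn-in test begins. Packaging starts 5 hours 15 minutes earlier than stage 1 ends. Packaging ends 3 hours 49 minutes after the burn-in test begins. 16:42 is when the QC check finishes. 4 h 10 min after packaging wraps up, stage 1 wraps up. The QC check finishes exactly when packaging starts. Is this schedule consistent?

Packaging ends at 13:58 + 229 min = 17:47.
Stage 1 ends at 17:47 + 250 min = 21:57.
Packaging starts at 21:57 − 315 min = 16:42.
So the QC check ends at 16:42.
That matches the stated 16:42, so the schedule is consistent.

Yes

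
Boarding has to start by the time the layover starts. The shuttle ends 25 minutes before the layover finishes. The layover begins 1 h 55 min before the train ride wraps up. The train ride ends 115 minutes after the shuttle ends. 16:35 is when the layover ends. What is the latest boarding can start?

The shuttle ends at 16:35 − 25 min = 16:10.
The train ride ends at 16:10 + 115 min = 18:05.
The layover starts at 18:05 − 115 min = 16:10.
Boarding is bounded by the layover, so the latest it can start is 16:10.

16:10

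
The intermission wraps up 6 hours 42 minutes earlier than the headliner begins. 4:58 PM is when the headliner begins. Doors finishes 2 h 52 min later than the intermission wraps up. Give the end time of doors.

The intermission ends at 4:58 PM − 402 min = 10:16 AM.
Doors ends at 10:16 AM + 172 min = 1:08 PM.

1:08 PM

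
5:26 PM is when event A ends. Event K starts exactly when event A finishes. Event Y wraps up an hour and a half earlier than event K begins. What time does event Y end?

Event K starts at 5:26 PM.
Event Y ends at 5:26 PM − 90 min = 3:56 PM.

3:56 PM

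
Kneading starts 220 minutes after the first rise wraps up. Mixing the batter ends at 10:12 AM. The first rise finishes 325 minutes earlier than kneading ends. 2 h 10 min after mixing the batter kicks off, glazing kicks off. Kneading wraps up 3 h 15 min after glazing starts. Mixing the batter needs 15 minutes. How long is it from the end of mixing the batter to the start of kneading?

Mixing the batter starts at 10:12 AM − 15 min = 9:57 AM.
Glazing starts at 9:57 AM + 130 min = 12:07 PM.
Kneading ends at 12:07 PM + 195 min = 3:22 PM.
The first rise ends at 3:22 PM − 325 min = 9:57 AM.
Kneading starts at 9:57 AM + 220 min = 1:37 PM.
From 10:12 AM to 1:37 PM is 3 h 25 min.

3 h 25 min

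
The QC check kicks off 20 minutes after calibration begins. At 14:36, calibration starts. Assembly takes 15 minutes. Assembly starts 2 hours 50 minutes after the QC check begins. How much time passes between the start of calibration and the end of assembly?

3 h 25 min

The QC check starts at 14:36 + 20 min = 14:56.
Assembly starts at 14:56 + 170 min = 17:46.
Assembly ends at 17:46 + 15 min = 18:01.
From 14:36 to 18:01 is 3 h 25 min.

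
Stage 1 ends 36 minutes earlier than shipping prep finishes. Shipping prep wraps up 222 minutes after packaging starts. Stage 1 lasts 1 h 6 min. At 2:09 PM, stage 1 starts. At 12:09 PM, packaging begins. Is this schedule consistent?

Shipping prep ends at 12:09 PM + 222 min = 3:51 PM.
Stage 1 ends at 3:51 PM − 36 min = 3:15 PM.
Stage 1 starts at 3:15 PM − 66 min = 2:09 PM.
That matches the stated 2:09 PM, so the schedule is consistent.

Yes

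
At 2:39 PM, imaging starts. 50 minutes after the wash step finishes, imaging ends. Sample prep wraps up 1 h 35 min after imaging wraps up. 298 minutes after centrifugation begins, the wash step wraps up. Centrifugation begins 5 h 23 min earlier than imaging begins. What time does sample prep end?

4:39 PM

Centrifugation starts at 2:39 PM − 323 min = 9:16 AM.
The wash step ends at 9:16 AM + 298 min = 2:14 PM.
Imaging ends at 2:14 PM + 50 min = 3:04 PM.
Sample prep ends at 3:04 PM + 95 min = 4:39 PM.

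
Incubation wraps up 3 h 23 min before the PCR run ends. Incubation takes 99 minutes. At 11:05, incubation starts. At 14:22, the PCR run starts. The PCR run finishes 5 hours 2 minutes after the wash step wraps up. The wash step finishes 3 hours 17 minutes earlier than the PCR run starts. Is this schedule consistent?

The wash step ends at 14:22 − 197 min = 11:05.
The PCR run ends at 11:05 + 302 min = 16:07.
Incubation ends at 16:07 − 203 min = 12:44.
Incubation starts at 12:44 − 99 min = 11:05.
That matches the stated 11:05, so the schedule is consistent.

Yes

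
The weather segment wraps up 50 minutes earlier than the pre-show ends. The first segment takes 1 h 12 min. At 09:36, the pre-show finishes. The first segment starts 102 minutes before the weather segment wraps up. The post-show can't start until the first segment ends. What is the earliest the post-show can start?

The weather segment ends at 09:36 − 50 min = 08:46.
The first segment starts at 08:46 − 102 min = 07:04.
The first segment ends at 07:04 + 72 min = 08:16.
The post-show is bounded by the first segment, so the earliest it can start is 08:16.

08:16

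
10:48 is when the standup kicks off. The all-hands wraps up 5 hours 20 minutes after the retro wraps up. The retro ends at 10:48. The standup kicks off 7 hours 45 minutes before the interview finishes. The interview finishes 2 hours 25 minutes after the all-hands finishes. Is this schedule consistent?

The all-hands ends at 10:48 + 320 min = 16:08.
The interview ends at 16:08 + 145 min = 18:33.
The standup starts at 18:33 − 465 min = 10:48.
That matches the stated 10:48, so the schedule is consistent.

Yes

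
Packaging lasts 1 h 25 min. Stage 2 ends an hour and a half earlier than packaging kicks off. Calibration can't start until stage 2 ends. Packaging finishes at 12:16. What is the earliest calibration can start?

Packaging starts at 12:16 − 85 min = 10:51.
Stage 2 ends at 10:51 − 90 min = 09:21.
Calibration is bounded by stage 2, so the earliest it can start is 09:21.

09:21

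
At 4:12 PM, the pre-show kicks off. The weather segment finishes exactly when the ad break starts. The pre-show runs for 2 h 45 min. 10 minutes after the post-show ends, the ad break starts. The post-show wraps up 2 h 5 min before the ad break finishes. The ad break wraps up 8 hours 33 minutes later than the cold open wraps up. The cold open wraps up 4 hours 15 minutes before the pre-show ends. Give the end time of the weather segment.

The pre-show ends at 4:12 PM + 165 min = 6:57 PM.
The cold open ends at 6:57 PM − 255 min = 2:42 PM.
The ad break ends at 2:42 PM + 513 min = 11:15 PM.
The post-show ends at 11:15 PM − 125 min = 9:10 PM.
The ad break starts at 9:10 PM + 10 min = 9:20 PM.
So the weather segment ends at 9:20 PM.

9:20 PM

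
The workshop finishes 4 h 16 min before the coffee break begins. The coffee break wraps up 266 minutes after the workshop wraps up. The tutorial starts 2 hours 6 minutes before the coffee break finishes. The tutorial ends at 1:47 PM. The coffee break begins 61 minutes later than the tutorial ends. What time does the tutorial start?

The coffee break starts at 1:47 PM + 61 min = 2:48 PM.
The workshop ends at 2:48 PM − 256 min = 10:32 AM.
The coffee break ends at 10:32 AM + 266 min = 2:58 PM.
The tutorial starts at 2:58 PM − 126 min = 12:52 PM.

12:52 PM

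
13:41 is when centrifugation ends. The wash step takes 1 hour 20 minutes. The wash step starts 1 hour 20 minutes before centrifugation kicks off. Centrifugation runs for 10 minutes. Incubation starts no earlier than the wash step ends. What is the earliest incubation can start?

13:31

Centrifugation starts at 13:41 − 10 min = 13:31.
The wash step starts at 13:31 − 80 min = 12:11.
The wash step ends at 12:11 + 80 min = 13:31.
Incubation is bounded by the wash step, so the earliest it can start is 13:31.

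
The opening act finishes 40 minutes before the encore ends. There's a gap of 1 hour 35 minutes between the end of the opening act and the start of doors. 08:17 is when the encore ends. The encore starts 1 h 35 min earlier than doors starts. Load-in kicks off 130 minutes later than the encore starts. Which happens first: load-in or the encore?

the encore

The opening act ends at 08:17 − 40 min = 07:37.
Doors starts at 07:37 + 95 min = 09:12.
The encore starts at 09:12 − 95 min = 07:37.
Load-in starts at 07:37 + 130 min = 09:47.
Load-in starts at 09:47 and the encore starts at 07:37, so the encore is first.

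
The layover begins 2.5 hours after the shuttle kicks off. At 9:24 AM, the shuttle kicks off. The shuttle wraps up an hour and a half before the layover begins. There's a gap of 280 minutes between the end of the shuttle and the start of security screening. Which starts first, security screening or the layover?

The layover starts at 9:24 AM + 150 min = 11:54 AM.
The shuttle ends at 11:54 AM − 90 min = 10:24 AM.
Security screening starts at 10:24 AM + 280 min = 3:04 PM.
Security screening starts at 3:04 PM and the layover starts at 11:54 AM, so the layover is first.

the layover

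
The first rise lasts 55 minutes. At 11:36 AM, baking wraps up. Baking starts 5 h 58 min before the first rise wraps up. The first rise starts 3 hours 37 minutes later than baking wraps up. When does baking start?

10:10 AM

The first rise starts at 11:36 AM + 217 min = 3:13 PM.
The first rise ends at 3:13 PM + 55 min = 4:08 PM.
Baking starts at 4:08 PM − 358 min = 10:10 AM.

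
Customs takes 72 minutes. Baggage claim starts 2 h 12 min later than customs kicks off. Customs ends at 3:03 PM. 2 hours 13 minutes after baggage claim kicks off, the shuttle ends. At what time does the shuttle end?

6:16 PM

Customs starts at 3:03 PM − 72 min = 1:51 PM.
Baggage claim starts at 1:51 PM + 132 min = 4:03 PM.
The shuttle ends at 4:03 PM + 133 min = 6:16 PM.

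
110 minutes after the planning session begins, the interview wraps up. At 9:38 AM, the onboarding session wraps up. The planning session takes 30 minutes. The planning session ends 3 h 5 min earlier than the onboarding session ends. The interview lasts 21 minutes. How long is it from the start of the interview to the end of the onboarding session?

2 hours 6 minutes

The planning session ends at 9:38 AM − 185 min = 6:33 AM.
The planning session starts at 6:33 AM − 30 min = 6:03 AM.
The interview ends at 6:03 AM + 110 min = 7:53 AM.
The interview starts at 7:53 AM − 21 min = 7:32 AM.
From 7:32 AM to 9:38 AM is 2 hours 6 minutes.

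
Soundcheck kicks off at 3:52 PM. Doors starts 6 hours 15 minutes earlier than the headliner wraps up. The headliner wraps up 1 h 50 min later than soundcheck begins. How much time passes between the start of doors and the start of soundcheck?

The headliner ends at 3:52 PM + 110 min = 5:42 PM.
Doors starts at 5:42 PM − 375 min = 11:27 AM.
From 11:27 AM to 3:52 PM is 4 hours 25 minutes.

4 hours 25 minutes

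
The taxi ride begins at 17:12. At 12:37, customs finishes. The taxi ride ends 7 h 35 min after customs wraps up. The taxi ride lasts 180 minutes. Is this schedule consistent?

The taxi ride ends at 12:37 + 455 min = 20:12.
The taxi ride starts at 20:12 − 180 min = 17:12.
That matches the stated 17:12, so the schedule is consistent.

Yes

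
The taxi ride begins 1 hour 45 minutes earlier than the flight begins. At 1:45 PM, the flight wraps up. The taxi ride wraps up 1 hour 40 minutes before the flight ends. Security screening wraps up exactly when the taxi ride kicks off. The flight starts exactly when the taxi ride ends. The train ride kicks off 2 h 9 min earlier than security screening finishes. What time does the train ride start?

8:11 AM

The taxi ride ends at 1:45 PM − 100 min = 12:05 PM.
So the flight starts at 12:05 PM.
The taxi ride starts at 12:05 PM − 105 min = 10:20 AM.
So security screening ends at 10:20 AM.
The train ride starts at 10:20 AM − 129 min = 8:11 AM.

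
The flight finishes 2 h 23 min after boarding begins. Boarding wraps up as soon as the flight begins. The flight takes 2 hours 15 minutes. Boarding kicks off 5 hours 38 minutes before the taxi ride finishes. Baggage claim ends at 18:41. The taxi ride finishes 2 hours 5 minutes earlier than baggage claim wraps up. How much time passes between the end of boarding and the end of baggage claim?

The taxi ride ends at 18:41 − 125 min = 16:36.
Boarding starts at 16:36 − 338 min = 10:58.
The flight ends at 10:58 + 143 min = 13:21.
The flight starts at 13:21 − 135 min = 11:06.
So boarding ends at 11:06.
From 11:06 to 18:41 is 7 h 35 min.

7 h 35 min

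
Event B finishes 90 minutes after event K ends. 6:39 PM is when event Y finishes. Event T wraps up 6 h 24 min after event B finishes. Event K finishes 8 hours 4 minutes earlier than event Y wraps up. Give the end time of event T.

Event K ends at 6:39 PM − 484 min = 10:35 AM.
Event B ends at 10:35 AM + 90 min = 12:05 PM.
Event T ends at 12:05 PM + 384 min = 6:29 PM.

6:29 PM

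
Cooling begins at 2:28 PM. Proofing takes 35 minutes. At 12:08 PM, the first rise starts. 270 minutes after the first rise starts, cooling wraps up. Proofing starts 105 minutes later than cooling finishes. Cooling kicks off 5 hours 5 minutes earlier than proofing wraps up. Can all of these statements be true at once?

No

Cooling ends at 12:08 PM + 270 min = 4:38 PM.
Proofing starts at 4:38 PM + 105 min = 6:23 PM.
Proofing ends at 6:23 PM + 35 min = 6:58 PM.
Cooling starts at 6:58 PM − 305 min = 1:53 PM.
But cooling is also said to start at 2:28 PM — a 35-minute conflict.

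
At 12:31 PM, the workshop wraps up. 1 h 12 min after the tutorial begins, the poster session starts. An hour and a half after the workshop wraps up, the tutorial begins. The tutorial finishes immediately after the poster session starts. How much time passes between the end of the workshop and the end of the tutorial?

The tutorial starts at 12:31 PM + 90 min = 2:01 PM.
The poster session starts at 2:01 PM + 72 min = 3:13 PM.
So the tutorial ends at 3:13 PM.
From 12:31 PM to 3:13 PM is 162 minutes.

162 minutes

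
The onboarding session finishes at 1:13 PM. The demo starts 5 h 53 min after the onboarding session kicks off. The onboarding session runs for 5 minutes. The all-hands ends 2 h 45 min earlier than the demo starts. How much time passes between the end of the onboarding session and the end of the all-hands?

The onboarding session starts at 1:13 PM − 5 min = 1:08 PM.
The demo starts at 1:08 PM + 353 min = 7:01 PM.
The all-hands ends at 7:01 PM − 165 min = 4:16 PM.
From 1:13 PM to 4:16 PM is 183 minutes.

183 minutes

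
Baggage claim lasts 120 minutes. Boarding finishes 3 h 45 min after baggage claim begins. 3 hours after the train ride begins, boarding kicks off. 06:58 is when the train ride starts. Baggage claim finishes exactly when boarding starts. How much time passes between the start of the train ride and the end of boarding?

4 hours 45 minutes

Boarding starts at 06:58 + 180 min = 09:58.
So baggage claim ends at 09:58.
Baggage claim starts at 09:58 − 120 min = 07:58.
Boarding ends at 07:58 + 225 min = 11:43.
From 06:58 to 11:43 is 4 hours 45 minutes.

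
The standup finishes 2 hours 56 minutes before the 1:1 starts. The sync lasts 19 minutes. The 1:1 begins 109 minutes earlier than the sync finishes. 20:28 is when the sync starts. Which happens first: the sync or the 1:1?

The sync ends at 20:28 + 19 min = 20:47.
The 1:1 starts at 20:47 − 109 min = 18:58.
The sync starts at 20:28 and the 1:1 starts at 18:58, so the 1:1 is first.

the 1:1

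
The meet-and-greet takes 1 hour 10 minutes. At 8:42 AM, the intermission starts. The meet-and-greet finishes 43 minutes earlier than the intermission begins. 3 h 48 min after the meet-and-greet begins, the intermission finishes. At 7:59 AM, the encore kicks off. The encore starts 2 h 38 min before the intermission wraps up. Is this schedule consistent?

Yes

The meet-and-greet ends at 8:42 AM − 43 min = 7:59 AM.
The meet-and-greet starts at 7:59 AM − 70 min = 6:49 AM.
The intermission ends at 6:49 AM + 228 min = 10:37 AM.
The encore starts at 10:37 AM − 158 min = 7:59 AM.
That matches the stated 7:59 AM, so the schedule is consistent.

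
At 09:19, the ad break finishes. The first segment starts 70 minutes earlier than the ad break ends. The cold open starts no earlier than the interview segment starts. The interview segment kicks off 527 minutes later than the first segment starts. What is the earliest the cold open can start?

The first segment starts at 09:19 − 70 min = 08:09.
The interview segment starts at 08:09 + 527 min = 16:56.
The cold open is bounded by the interview segment, so the earliest it can start is 16:56.

16:56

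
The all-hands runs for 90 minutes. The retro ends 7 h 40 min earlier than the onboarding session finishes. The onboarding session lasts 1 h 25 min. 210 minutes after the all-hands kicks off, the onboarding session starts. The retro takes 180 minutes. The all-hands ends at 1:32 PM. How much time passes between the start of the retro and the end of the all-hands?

7 hours 15 minutes

The all-hands starts at 1:32 PM − 90 min = 12:02 PM.
The onboarding session starts at 12:02 PM + 210 min = 3:32 PM.
The onboarding session ends at 3:32 PM + 85 min = 4:57 PM.
The retro ends at 4:57 PM − 460 min = 9:17 AM.
The retro starts at 9:17 AM − 180 min = 6:17 AM.
From 6:17 AM to 1:32 PM is 7 hours 15 minutes.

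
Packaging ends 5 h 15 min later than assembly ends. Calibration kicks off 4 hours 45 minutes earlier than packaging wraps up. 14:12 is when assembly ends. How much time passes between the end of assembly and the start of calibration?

30 minutes

Packaging ends at 14:12 + 315 min = 19:27.
Calibration starts at 19:27 − 285 min = 14:42.
From 14:12 to 14:42 is 30 minutes.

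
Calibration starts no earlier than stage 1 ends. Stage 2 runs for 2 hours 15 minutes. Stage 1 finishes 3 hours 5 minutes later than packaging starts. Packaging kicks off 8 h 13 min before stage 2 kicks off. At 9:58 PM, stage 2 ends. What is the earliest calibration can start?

2:35 PM

Stage 2 starts at 9:58 PM − 135 min = 7:43 PM.
Packaging starts at 7:43 PM − 493 min = 11:30 AM.
Stage 1 ends at 11:30 AM + 185 min = 2:35 PM.
Calibration is bounded by stage 1, so the earliest it can start is 2:35 PM.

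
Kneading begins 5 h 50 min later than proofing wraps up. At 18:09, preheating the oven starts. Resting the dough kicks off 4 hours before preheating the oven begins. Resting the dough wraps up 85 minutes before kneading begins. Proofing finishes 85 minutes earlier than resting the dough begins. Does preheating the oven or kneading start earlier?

preheating the oven

Resting the dough starts at 18:09 − 240 min = 14:09.
Proofing ends at 14:09 − 85 min = 12:44.
Kneading starts at 12:44 + 350 min = 18:34.
Preheating the oven starts at 18:09 and kneading starts at 18:34, so preheating the oven is first.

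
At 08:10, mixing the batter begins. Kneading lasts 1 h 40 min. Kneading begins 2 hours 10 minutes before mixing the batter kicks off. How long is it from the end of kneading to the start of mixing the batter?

30 minutes

Kneading starts at 08:10 − 130 min = 06:00.
Kneading ends at 06:00 + 100 min = 07:40.
From 07:40 to 08:10 is 30 minutes.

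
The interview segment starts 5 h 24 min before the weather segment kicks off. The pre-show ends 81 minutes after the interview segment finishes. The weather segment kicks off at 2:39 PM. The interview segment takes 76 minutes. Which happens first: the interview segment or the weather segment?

the interview segment

The interview segment starts at 2:39 PM − 324 min = 9:15 AM.
The interview segment starts at 9:15 AM and the weather segment starts at 2:39 PM, so the interview segment is first.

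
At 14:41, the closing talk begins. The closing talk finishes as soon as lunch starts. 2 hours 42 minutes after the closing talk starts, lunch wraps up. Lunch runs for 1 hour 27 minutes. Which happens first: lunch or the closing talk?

the closing talk

Lunch ends at 14:41 + 162 min = 17:23.
Lunch starts at 17:23 − 87 min = 15:56.
Lunch starts at 15:56 and the closing talk starts at 14:41, so the closing talk is first.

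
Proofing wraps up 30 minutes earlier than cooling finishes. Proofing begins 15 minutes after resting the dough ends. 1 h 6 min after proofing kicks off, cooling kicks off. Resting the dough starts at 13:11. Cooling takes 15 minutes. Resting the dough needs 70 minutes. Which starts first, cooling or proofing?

proofing

Resting the dough ends at 13:11 + 70 min = 14:21.
Proofing starts at 14:21 + 15 min = 14:36.
Cooling starts at 14:36 + 66 min = 15:42.
Cooling starts at 15:42 and proofing starts at 14:36, so proofing is first.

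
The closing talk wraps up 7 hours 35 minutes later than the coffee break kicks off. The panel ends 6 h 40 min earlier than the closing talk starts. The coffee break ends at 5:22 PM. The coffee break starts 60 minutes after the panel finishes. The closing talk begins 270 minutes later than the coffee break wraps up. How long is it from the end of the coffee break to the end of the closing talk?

385 minutes

The closing talk starts at 5:22 PM + 270 min = 9:52 PM.
The panel ends at 9:52 PM − 400 min = 3:12 PM.
The coffee break starts at 3:12 PM + 60 min = 4:12 PM.
The closing talk ends at 4:12 PM + 455 min = 11:47 PM.
From 5:22 PM to 11:47 PM is 385 minutes.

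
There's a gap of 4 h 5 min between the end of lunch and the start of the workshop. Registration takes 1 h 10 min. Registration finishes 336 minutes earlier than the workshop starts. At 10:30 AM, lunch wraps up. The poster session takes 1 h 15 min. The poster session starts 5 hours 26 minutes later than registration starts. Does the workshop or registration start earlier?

registration

The workshop starts at 10:30 AM + 245 min = 2:35 PM.
Registration ends at 2:35 PM − 336 min = 8:59 AM.
Registration starts at 8:59 AM − 70 min = 7:49 AM.
The workshop starts at 2:35 PM and registration starts at 7:49 AM, so registration is first.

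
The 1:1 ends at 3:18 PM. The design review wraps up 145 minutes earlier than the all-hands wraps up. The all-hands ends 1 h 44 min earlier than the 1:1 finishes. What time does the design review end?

11:09 AM

The all-hands ends at 3:18 PM − 104 min = 1:34 PM.
The design review ends at 1:34 PM − 145 min = 11:09 AM.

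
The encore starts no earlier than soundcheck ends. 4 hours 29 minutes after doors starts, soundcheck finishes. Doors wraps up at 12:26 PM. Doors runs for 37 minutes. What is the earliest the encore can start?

4:18 PM

Doors starts at 12:26 PM − 37 min = 11:49 AM.
Soundcheck ends at 11:49 AM + 269 min = 4:18 PM.
The encore is bounded by soundcheck, so the earliest it can start is 4:18 PM.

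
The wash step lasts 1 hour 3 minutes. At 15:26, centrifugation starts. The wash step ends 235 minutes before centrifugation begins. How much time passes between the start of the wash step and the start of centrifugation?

298 minutes

The wash step ends at 15:26 − 235 min = 11:31.
The wash step starts at 11:31 − 63 min = 10:28.
From 10:28 to 15:26 is 298 minutes.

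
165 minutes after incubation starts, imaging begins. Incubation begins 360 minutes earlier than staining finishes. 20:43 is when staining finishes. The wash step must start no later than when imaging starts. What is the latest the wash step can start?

17:28

Incubation starts at 20:43 − 360 min = 14:43.
Imaging starts at 14:43 + 165 min = 17:28.
The wash step is bounded by imaging, so the latest it can start is 17:28.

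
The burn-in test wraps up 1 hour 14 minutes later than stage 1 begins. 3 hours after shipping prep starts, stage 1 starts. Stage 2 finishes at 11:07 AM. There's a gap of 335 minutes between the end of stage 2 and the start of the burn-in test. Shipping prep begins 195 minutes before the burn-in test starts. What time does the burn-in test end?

The burn-in test starts at 11:07 AM + 335 min = 4:42 PM.
Shipping prep starts at 4:42 PM − 195 min = 1:27 PM.
Stage 1 starts at 1:27 PM + 180 min = 4:27 PM.
The burn-in test ends at 4:27 PM + 74 min = 5:41 PM.

5:41 PM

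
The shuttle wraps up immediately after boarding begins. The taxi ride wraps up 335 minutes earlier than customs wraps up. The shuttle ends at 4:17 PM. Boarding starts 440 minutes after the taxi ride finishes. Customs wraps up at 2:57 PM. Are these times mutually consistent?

No

The taxi ride ends at 2:57 PM − 335 min = 9:22 AM.
Boarding starts at 9:22 AM + 440 min = 4:42 PM.
So the shuttle ends at 4:42 PM.
But the shuttle is also said to end at 4:17 PM — a 25-minute conflict.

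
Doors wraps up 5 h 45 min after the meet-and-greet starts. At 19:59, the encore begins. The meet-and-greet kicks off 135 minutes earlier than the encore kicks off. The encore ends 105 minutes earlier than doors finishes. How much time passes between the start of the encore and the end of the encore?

1 h 45 min

The meet-and-greet starts at 19:59 − 135 min = 17:44.
Doors ends at 17:44 + 345 min = 23:29.
The encore ends at 23:29 − 105 min = 21:44.
From 19:59 to 21:44 is 1 h 45 min.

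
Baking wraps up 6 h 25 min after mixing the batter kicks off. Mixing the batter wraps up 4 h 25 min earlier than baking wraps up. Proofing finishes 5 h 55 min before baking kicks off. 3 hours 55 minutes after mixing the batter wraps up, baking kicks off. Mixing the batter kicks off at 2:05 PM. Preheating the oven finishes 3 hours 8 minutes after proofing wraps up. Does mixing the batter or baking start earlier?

mixing the batter

Baking ends at 2:05 PM + 385 min = 8:30 PM.
Mixing the batter ends at 8:30 PM − 265 min = 4:05 PM.
Baking starts at 4:05 PM + 235 min = 8:00 PM.
Mixing the batter starts at 2:05 PM and baking starts at 8:00 PM, so mixing the batter is first.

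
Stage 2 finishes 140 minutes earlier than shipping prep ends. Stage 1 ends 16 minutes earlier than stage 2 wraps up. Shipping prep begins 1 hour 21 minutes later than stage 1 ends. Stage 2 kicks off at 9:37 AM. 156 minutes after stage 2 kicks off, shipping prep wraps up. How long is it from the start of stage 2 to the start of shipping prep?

1 h 21 min

Shipping prep ends at 9:37 AM + 156 min = 12:13 PM.
Stage 2 ends at 12:13 PM − 140 min = 9:53 AM.
Stage 1 ends at 9:53 AM − 16 min = 9:37 AM.
Shipping prep starts at 9:37 AM + 81 min = 10:58 AM.
From 9:37 AM to 10:58 AM is 1 h 21 min.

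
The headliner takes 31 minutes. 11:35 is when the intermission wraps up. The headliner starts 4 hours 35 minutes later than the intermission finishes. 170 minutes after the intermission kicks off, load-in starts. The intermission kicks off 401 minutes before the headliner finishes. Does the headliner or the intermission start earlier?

the intermission

The headliner starts at 11:35 + 275 min = 16:10.
The headliner ends at 16:10 + 31 min = 16:41.
The intermission starts at 16:41 − 401 min = 10:00.
The headliner starts at 16:10 and the intermission starts at 10:00, so the intermission is first.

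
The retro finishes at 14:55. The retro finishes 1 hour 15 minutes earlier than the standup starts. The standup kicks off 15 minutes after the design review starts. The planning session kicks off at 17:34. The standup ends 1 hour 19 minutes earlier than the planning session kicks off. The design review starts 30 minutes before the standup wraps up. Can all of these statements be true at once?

No

The standup ends at 17:34 − 79 min = 16:15.
The design review starts at 16:15 − 30 min = 15:45.
The standup starts at 15:45 + 15 min = 16:00.
The retro ends at 16:00 − 75 min = 14:45.
But the retro is also said to end at 14:55 — a 10-minute conflict.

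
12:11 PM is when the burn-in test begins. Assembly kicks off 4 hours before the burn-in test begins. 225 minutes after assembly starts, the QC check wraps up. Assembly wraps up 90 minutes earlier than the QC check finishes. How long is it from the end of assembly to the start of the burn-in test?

Assembly starts at 12:11 PM − 240 min = 8:11 AM.
The QC check ends at 8:11 AM + 225 min = 11:56 AM.
Assembly ends at 11:56 AM − 90 min = 10:26 AM.
From 10:26 AM to 12:11 PM is 105 minutes.

105 minutes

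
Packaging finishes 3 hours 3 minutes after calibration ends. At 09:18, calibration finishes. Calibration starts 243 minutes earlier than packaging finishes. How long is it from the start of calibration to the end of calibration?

Packaging ends at 09:18 + 183 min = 12:21.
Calibration starts at 12:21 − 243 min = 08:18.
From 08:18 to 09:18 is 60 minutes.

60 minutes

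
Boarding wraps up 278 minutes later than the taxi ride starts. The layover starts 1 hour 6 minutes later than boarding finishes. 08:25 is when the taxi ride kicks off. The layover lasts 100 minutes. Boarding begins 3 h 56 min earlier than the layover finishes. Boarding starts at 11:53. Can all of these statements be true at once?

Yes

Boarding ends at 08:25 + 278 min = 13:03.
The layover starts at 13:03 + 66 min = 14:09.
The layover ends at 14:09 + 100 min = 15:49.
Boarding starts at 15:49 − 236 min = 11:53.
That matches the stated 11:53, so the schedule is consistent.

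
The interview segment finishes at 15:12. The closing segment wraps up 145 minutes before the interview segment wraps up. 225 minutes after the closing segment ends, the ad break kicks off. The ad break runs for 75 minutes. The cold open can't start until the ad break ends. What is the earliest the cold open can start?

17:47

The closing segment ends at 15:12 − 145 min = 12:47.
The ad break starts at 12:47 + 225 min = 16:32.
The ad break ends at 16:32 + 75 min = 17:47.
The cold open is bounded by the ad break, so the earliest it can start is 17:47.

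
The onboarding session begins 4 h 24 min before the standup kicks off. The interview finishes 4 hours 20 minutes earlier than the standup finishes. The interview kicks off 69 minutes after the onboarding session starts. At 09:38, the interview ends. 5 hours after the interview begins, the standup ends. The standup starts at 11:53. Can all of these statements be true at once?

No

The onboarding session starts at 11:53 − 264 min = 07:29.
The interview starts at 07:29 + 69 min = 08:38.
The standup ends at 08:38 + 300 min = 13:38.
The interview ends at 13:38 − 260 min = 09:18.
But the interview is also said to end at 09:38 — a 20-minute conflict.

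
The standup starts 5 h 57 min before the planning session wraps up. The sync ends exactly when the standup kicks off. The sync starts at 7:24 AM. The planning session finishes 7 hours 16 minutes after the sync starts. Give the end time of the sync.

The planning session ends at 7:24 AM + 436 min = 2:40 PM.
The standup starts at 2:40 PM − 357 min = 8:43 AM.
So the sync ends at 8:43 AM.

8:43 AM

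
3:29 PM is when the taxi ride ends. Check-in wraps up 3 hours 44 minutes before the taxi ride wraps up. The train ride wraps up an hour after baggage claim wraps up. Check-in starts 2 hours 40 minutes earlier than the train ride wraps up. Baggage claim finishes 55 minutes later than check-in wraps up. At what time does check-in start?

Check-in ends at 3:29 PM − 224 min = 11:45 AM.
Baggage claim ends at 11:45 AM + 55 min = 12:40 PM.
The train ride ends at 12:40 PM + 60 min = 1:40 PM.
Check-in starts at 1:40 PM − 160 min = 11:00 AM.

11:00 AM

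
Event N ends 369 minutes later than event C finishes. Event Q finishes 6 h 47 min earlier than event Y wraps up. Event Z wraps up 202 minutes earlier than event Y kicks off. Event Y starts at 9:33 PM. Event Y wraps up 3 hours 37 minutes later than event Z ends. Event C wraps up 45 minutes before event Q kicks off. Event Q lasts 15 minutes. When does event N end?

Event Z ends at 9:33 PM − 202 min = 6:11 PM.
Event Y ends at 6:11 PM + 217 min = 9:48 PM.
Event Q ends at 9:48 PM − 407 min = 3:01 PM.
Event Q starts at 3:01 PM − 15 min = 2:46 PM.
Event C ends at 2:46 PM − 45 min = 2:01 PM.
Event N ends at 2:01 PM + 369 min = 8:10 PM.

8:10 PM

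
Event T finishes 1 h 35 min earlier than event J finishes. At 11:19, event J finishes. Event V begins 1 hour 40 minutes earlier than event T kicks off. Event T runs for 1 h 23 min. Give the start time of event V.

06:41

Event T ends at 11:19 − 95 min = 09:44.
Event T starts at 09:44 − 83 min = 08:21.
Event V starts at 08:21 − 100 min = 06:41.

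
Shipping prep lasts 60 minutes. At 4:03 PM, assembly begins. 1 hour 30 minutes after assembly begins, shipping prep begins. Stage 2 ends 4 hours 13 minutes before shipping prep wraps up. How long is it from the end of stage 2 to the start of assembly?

1 h 43 min

Shipping prep starts at 4:03 PM + 90 min = 5:33 PM.
Shipping prep ends at 5:33 PM + 60 min = 6:33 PM.
Stage 2 ends at 6:33 PM − 253 min = 2:20 PM.
From 2:20 PM to 4:03 PM is 1 h 43 min.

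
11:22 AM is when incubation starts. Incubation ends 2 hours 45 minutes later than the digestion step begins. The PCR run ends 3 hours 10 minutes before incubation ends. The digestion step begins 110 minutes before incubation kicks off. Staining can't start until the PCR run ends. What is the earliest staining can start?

9:07 AM

The digestion step starts at 11:22 AM − 110 min = 9:32 AM.
Incubation ends at 9:32 AM + 165 min = 12:17 PM.
The PCR run ends at 12:17 PM − 190 min = 9:07 AM.
Staining is bounded by the PCR run, so the earliest it can start is 9:07 AM.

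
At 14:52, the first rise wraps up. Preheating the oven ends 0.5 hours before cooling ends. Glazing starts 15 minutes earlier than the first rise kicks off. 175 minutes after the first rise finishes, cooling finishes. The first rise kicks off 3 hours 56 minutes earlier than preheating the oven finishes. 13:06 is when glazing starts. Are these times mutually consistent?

Yes

Cooling ends at 14:52 + 175 min = 17:47.
Preheating the oven ends at 17:47 − 30 min = 17:17.
The first rise starts at 17:17 − 236 min = 13:21.
Glazing starts at 13:21 − 15 min = 13:06.
That matches the stated 13:06, so the schedule is consistent.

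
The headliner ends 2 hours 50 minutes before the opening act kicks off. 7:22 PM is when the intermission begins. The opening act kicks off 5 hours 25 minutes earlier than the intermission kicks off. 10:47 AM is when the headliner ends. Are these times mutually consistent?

The opening act starts at 7:22 PM − 325 min = 1:57 PM.
The headliner ends at 1:57 PM − 170 min = 11:07 AM.
But the headliner is also said to end at 10:47 AM — a 20-minute conflict.

No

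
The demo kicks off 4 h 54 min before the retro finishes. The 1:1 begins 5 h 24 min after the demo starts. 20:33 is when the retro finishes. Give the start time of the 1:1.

The demo starts at 20:33 − 294 min = 15:39.
The 1:1 starts at 15:39 + 324 min = 21:03.

21:03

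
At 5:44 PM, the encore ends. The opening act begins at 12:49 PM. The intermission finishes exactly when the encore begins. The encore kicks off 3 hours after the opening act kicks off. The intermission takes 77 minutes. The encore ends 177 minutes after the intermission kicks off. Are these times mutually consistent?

The encore starts at 12:49 PM + 180 min = 3:49 PM.
So the intermission ends at 3:49 PM.
The intermission starts at 3:49 PM − 77 min = 2:32 PM.
The encore ends at 2:32 PM + 177 min = 5:29 PM.
But the encore is also said to end at 5:44 PM — a 15-minute conflict.

No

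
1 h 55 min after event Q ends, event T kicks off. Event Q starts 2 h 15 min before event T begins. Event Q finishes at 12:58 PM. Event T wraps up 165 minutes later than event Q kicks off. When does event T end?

3:23 PM

Event T starts at 12:58 PM + 115 min = 2:53 PM.
Event Q starts at 2:53 PM − 135 min = 12:38 PM.
Event T ends at 12:38 PM + 165 min = 3:23 PM.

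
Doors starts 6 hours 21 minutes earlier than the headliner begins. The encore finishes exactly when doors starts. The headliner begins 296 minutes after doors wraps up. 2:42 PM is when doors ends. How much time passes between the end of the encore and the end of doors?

85 minutes

The headliner starts at 2:42 PM + 296 min = 7:38 PM.
Doors starts at 7:38 PM − 381 min = 1:17 PM.
So the encore ends at 1:17 PM.
From 1:17 PM to 2:42 PM is 85 minutes.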